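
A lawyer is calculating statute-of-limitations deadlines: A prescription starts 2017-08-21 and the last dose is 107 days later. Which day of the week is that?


Start: 2017-08-21 (Monday)
Step 1 - find target date: add 107 days
  2017-08-21 + 107 days = 2017-12-06
Step 2 - day of week:
  107 mod 7 = 2
  Monday + 2 days -> Wednesday
Result: Wednesday (2017-12-06)

Wednesday


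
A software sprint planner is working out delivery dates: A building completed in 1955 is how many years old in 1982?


Birth year: 1955
Current year: 1982
Age = current year - birth year
Age = 1982 - 1955 = 27

27


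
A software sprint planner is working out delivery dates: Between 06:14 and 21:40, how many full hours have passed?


Start: 06:14
End: 21:40
Hour difference: 21 - 6 = 15 hours
Minute difference: 40 - 14 = 26 minutes
Total minutes: 926
Complete hours: 926 / 60 = 15 (remainder 26)

15


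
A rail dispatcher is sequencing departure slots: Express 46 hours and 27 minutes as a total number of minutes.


Hours: 46
Extra minutes: 27
Minutes per hour: 60
Hours to minutes: 46 x 60 = 2760
Total: 2760 + 27 = 2787

2787


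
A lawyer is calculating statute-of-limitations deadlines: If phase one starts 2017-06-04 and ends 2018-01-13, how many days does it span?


Start date: 2017-06-04
End date: 2018-01-13
Jun 2017: +27 days
Jul 2017: +31 days
Aug 2017: +31 days
... (5 more months)
Total: 223 days

223


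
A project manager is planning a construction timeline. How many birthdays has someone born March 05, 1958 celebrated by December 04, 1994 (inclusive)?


Birth: 1958-03-05
Reference: 1994-12-04
Year difference: 1994 - 1958 = 36
Has birthday (03-05) occurred by 12-04? Yes
Age in full years: 36

36


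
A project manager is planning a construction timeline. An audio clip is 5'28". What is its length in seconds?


Minutes: 5
Seconds: 28
Convert minutes to seconds: 5 x 60 = 300
Add remaining seconds: 300 + 28 = 328

328


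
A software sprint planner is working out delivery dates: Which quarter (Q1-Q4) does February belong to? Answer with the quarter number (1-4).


Month: February (month 2)
Q1: January-March (months 1-3)
Q2: April-June (months 4-6)
Q3: July-September (months 7-9)
Q4: October-December (months 10-12)
Month 2 falls in Q1

1


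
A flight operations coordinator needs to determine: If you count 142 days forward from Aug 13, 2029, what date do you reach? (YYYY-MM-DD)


Start: 2029-08-13
Adding 142 days
Days remaining in August: 18
After August: 124 days still to add
September 2029: 30 days, 94 remaining
October 2029: 31 days, 63 remaining
November 2029: 30 days, 33 remaining
December 2029: 31 days, 2 remaining
Result: 2030-01-02

2030-01-02


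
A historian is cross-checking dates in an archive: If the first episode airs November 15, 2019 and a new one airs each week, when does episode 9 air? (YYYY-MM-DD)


First occurrence: 2019-11-15 (occurrence 1)
Each occurrence is 7 days after the previous.
Occurrence 9 is 8 weeks after the first.
8 weeks = 56 days
2019-11-15 + 56 days = 2020-01-10

2020-01-10


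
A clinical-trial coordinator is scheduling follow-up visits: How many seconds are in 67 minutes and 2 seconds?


Minutes: 67
Extra seconds: 2
Seconds per minute: 60
Minutes to seconds: 67 x 60 = 4020
Total: 4020 + 2 = 4022

4022


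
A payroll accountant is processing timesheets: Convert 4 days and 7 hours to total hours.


Days: 4
Extra hours: 7
Hours per day: 24
Days to hours: 4 x 24 = 96
Total: 96 + 7 = 103

103


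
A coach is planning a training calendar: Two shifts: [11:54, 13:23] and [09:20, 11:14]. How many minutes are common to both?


Interval A: [714, 803] minutes from midnight
Interval B: [560, 674] minutes from midnight
Overlap start = max(714, 560) = 714
Overlap end = min(803, 674) = 674
End <= start, so the intervals do not overlap: 0 minutes

0


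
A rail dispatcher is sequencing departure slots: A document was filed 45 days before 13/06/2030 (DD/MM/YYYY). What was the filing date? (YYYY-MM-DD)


Start: 2030-06-13
Subtracting 45 days
Days already passed in June: 13
After going back through June: 32 more days to subtract
May 2030: 31 days, 1 remaining
April 2030 has 30 days, need 1
Result: 2030-04-29

2030-04-29


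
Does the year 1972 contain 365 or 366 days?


Year: 1972
Check leap year rules:
Divisible by 4? Yes
Divisible by 100? No
1972 is a leap year
Days: 366

366


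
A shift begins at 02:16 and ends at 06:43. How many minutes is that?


Start time: 02:16 = 136 minutes from midnight
End time: 06:43 = 403 minutes from midnight
Difference: 403 - 136 = 267 minutes
That is 4 hours and 27 minutes

267


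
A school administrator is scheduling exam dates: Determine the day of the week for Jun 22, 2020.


Date: 2020-06-22
January 1, 2020 is a Wednesday
Day of year: 174
Offset from Jan 1: 173 days
173 mod 7 = 5
Result: Monday

Monday


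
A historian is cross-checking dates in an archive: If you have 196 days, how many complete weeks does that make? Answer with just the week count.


Total days: 196
Days per week: 7
Division: 196 / 7 = 28 remainder 0
Complete weeks: 28
Remaining days: 0

28


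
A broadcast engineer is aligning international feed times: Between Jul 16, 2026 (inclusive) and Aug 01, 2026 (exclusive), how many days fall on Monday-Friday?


Start: 2026-07-16 (Thursday)
End (exclusive): 2026-08-01 (Saturday)
Total calendar days: 16
Full weeks: 16 // 7 = 2 -> 10 weekdays
Remaining 2 days starting on Thursday:
  Thu(w), Fri(w) -> 2 weekdays
Total business days: 10 + 2 = 12

12


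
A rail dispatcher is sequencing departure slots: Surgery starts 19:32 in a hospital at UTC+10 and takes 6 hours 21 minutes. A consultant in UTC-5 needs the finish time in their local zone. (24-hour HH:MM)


Start: 19:32 in UTC+10
Step 1 - add duration:
  minutes: 32 + 21 = 53
  hours: 19 + 6 + 0 = 25
  end in UTC+10: 01:53
Step 2 - convert UTC+10 -> UTC-5:
  offset difference: -5 - (10) = -15 hours
  1 + (-15) = -14 -> mod 24 = 10
Result: 10:53 in UTC-5

10:53


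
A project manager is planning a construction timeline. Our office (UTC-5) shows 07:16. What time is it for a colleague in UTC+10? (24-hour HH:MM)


Local time: 07:16 at UTC-5 (offset -5h)
Target zone: UTC+10 (offset 10h)
Difference: 10 - (-5) = 15 hours
Calculation: 7 + (15) = 22
Result: 22:16

22:16


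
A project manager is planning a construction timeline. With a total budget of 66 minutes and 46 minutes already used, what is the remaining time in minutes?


Total budget: 66 minutes
Time used: 46 minutes
Remaining: 66 - 46 = 20 minutes
Percent used: 69.7%
Percent remaining: 30.3%

20


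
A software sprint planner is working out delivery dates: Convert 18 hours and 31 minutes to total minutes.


Hours: 18
Minutes: 31
Convert hours to minutes: 18 x 60 = 1080
Add remaining minutes: 1080 + 31 = 1111

1111


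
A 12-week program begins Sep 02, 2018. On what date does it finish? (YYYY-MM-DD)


Start: 2018-09-02
Weeks to add: 12
Convert to days: 12 x 7 = 84 days
Add 84 days to 2018-09-02
Result: 2018-11-25

2018-11-25


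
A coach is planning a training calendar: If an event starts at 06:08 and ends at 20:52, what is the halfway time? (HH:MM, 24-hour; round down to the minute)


Start time: 06:08 = 368 minutes from midnight
End time: 20:52 = 1252 minutes from midnight
Sum: 368 + 1252 = 1620
Midpoint: 1620 / 2 = 810 minutes
Convert: 810 / 60 = 13 hours, 30 minutes
Result: 13:30

13:30


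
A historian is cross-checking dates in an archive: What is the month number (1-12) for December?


Calendar month order:
11. November
12. December <--
December is month number 12

12


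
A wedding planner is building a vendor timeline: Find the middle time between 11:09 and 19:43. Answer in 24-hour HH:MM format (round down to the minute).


Start time: 11:09 = 669 minutes from midnight
End time: 19:43 = 1183 minutes from midnight
Sum: 669 + 1183 = 1852
Midpoint: 1852 / 2 = 926 minutes
Convert: 926 / 60 = 15 hours, 26 minutes
Result: 15:26

15:26


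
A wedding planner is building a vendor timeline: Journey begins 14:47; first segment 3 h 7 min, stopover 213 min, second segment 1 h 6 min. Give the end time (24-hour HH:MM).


Depart: 14:47
Leg 1: +187 min -> 17:54
Layover: +213 min -> 21:27
Leg 2: +66 min -> 22:33
Total travel: 466 minutes = 7h 46m
Arrival: 22:33

22:33


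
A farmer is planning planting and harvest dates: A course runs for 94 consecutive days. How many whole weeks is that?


Total days: 94
Days per week: 7
Division: 94 / 7 = 13 remainder 3
Complete weeks: 13
Remaining days: 3

13


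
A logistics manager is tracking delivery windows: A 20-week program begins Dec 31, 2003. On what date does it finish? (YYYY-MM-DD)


Start: 2003-12-31
Weeks to add: 20
Convert to days: 20 x 7 = 140 days
Add 140 days to 2003-12-31
Result: 2004-05-19

2004-05-19


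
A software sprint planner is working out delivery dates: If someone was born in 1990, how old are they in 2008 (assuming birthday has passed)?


Birth year: 1990
Current year: 2008
Age = current year - birth year
Age = 2008 - 1990 = 18

18


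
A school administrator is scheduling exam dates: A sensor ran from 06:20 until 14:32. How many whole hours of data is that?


Start: 06:20
End: 14:32
Hour difference: 14 - 6 = 8 hours
Minute difference: 32 - 20 = 12 minutes
Total minutes: 492
Complete hours: 492 / 60 = 8 (remainder 12)

8


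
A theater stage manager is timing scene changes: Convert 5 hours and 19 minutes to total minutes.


Hours: 5
Extra minutes: 19
Minutes per hour: 60
Hours to minutes: 5 x 60 = 300
Total: 300 + 19 = 319

319


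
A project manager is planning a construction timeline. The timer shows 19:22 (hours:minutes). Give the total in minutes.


Hours: 19
Minutes: 22
Convert hours to minutes: 19 x 60 = 1140
Add remaining minutes: 1140 + 22 = 1162

1162


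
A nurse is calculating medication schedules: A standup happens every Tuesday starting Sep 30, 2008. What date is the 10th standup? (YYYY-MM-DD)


First occurrence: 2008-09-30 (occurrence 1)
Each occurrence is 7 days after the previous.
Occurrence 10 is 9 weeks after the first.
9 weeks = 63 days
2008-09-30 + 63 days = 2008-12-02

2008-12-02


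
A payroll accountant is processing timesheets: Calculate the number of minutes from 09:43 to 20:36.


Start time: 09:43 = 583 minutes from midnight
End time: 20:36 = 1236 minutes from midnight
Difference: 1236 - 583 = 653 minutes
That is 10 hours and 53 minutes

653


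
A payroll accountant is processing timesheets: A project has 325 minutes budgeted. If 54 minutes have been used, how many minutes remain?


Total budget: 325 minutes
Time used: 54 minutes
Remaining: 325 - 54 = 271 minutes
Percent used: 16.6%
Percent remaining: 83.4%

271


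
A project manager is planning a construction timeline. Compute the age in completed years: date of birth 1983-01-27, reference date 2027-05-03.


Birth: 1983-01-27
Reference: 2027-05-03
Year difference: 2027 - 1983 = 44
Has birthday (01-27) occurred by 05-03? Yes
Age in full years: 44

44


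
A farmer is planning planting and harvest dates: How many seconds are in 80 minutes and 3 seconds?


Minutes: 80
Extra seconds: 3
Seconds per minute: 60
Minutes to seconds: 80 x 60 = 4800
Total: 4800 + 3 = 4803

4803


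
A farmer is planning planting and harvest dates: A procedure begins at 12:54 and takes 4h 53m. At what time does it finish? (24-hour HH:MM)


Start time: 12:54
Adding: 4 hours 53 minutes
Minutes: 54 + 53 = 107
Minute overflow: 107 >= 60, so carry 1 hour, minutes = 47
Hours: 12 + 4 + 1 = 17
Result: 17:47

17:47


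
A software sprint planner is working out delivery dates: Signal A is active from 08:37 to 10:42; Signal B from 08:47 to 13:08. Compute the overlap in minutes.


Interval A: [517, 642] minutes from midnight
Interval B: [527, 788] minutes from midnight
Overlap start = max(517, 527) = 527
Overlap end = min(642, 788) = 642
Overlap = 642 - 527 = 115 minutes

115


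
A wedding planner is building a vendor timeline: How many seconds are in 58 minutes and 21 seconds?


Minutes: 58
Seconds: 21
Convert minutes to seconds: 58 x 60 = 3480
Add remaining seconds: 3480 + 21 = 3501

3501


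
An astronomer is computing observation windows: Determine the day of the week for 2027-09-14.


Date: 2027-09-14
January 1, 2027 is a Friday
Day of year: 257
Offset from Jan 1: 256 days
256 mod 7 = 4
Result: Tuesday

Tuesday


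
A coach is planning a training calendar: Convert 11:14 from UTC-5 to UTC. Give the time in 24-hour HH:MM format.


Local time: 11:14 at UTC-5 (offset -5h)
Target zone: UTC (offset 0h)
Difference: 0 - (-5) = 5 hours
Calculation: 11 + (5) = 16
Result: 16:14

16:14


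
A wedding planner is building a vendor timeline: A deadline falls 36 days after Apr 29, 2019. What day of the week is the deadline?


Start: 2019-04-29 (Monday)
Step 1 - find target date: add 36 days
  2019-04-29 + 36 days = 2019-06-04
Step 2 - day of week:
  36 mod 7 = 1
  Monday + 1 days -> Tuesday
Result: Tuesday (2019-06-04)

Tuesday


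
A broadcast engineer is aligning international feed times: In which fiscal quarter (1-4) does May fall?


Month: May (month 5)
Q1: January-March (months 1-3)
Q2: April-June (months 4-6)
Q3: July-September (months 7-9)
Q4: October-December (months 10-12)
Month 5 falls in Q2

2


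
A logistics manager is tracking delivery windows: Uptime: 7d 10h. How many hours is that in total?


Days: 7
Extra hours: 10
Hours per day: 24
Days to hours: 7 x 24 = 168
Total: 168 + 10 = 178

178


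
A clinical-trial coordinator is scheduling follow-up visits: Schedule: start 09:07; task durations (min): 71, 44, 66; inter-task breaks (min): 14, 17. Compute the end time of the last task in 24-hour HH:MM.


Start: 09:07 = 547 min from midnight
  after task 1 (71 min): 10:18
  after break (14 min): 10:32
  after task 2 (44 min): 11:16
  after break (17 min): 11:33
  after task 3 (66 min): 12:39
Total elapsed: 212 minutes
End time: 12:39

12:39


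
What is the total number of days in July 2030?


Month: July
Year: 2030
July is a 31-day month
Total: 31 days

31


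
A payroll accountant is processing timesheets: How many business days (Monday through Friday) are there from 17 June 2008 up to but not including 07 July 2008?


Start: 2008-06-17 (Tuesday)
End (exclusive): 2008-07-07 (Monday)
Total calendar days: 20
Full weeks: 20 // 7 = 2 -> 10 weekdays
Remaining 6 days starting on Tuesday:
  Tue(w), Wed(w), Thu(w), Fri(w), Sat(-), Sun(-) -> 4 weekdays
Total business days: 10 + 4 = 14

14


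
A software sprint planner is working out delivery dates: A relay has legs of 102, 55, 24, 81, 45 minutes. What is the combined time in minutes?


Durations: 102, 55, 24, 81, 45
Running sum: 102
+ 55 = 157
+ 24 = 181
+ 81 = 262
+ 45 = 307
Total duration: 307 minutes
That is 5 hours and 7 minutes

307


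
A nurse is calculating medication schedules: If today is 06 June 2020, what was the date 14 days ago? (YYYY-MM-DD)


Start: 2020-06-06
Subtracting 14 days
Days already passed in June: 6
After going back through June: 8 more days to subtract
May 2020 has 31 days, need 8
Result: 2020-05-23

2020-05-23


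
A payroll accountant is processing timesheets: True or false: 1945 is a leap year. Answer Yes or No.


Year: 1945
Divisible by 4? 1945 / 4 = 486.25 -> No
Not divisible by 4, so NOT a leap year

No


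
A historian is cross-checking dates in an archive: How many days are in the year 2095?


Year: 2095
Check leap year rules:
Divisible by 4? No
2095 is not a leap year
Days: 365

365


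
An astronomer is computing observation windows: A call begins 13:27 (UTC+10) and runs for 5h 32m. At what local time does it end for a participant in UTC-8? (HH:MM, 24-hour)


Start: 13:27 in UTC+10
Step 1 - add duration:
  minutes: 27 + 32 = 59
  hours: 13 + 5 + 0 = 18
  end in UTC+10: 18:59
Step 2 - convert UTC+10 -> UTC-8:
  offset difference: -8 - (10) = -18 hours
  18 + (-18) = 0 -> mod 24 = 0
Result: 00:59 in UTC-8

00:59


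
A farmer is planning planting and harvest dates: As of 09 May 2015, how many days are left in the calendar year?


Start: May 09, 2015
End: December 31, 2015
Days left in May: 22
June: 30
July: 31
August: 31
September: 30
... plus remaining months
Sum of remaining months: 214
Total: 22 + 214 = 236

236


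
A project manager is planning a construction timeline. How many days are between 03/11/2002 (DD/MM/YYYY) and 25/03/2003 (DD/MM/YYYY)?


Start date: 2002-11-03
End date: 2003-03-25
Nov 2002: +28 days
Dec 2002: +31 days
Jan 2003: +31 days
Feb 2003: +28 days
Mar 2003: +24 days
Total: 142 days

142


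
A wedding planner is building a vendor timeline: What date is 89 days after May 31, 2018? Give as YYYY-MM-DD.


Start: 2018-05-31
Adding 89 days
Days remaining in May: 0
After May: 89 days still to add
June 2018: 30 days, 59 remaining
July 2018: 31 days, 28 remaining
August 2018 has 31 days, need 28
Result: 2018-08-28

2018-08-28


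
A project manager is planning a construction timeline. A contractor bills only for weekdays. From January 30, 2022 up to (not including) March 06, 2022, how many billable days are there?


Start: 2022-01-30 (Sunday)
End (exclusive): 2022-03-06 (Sunday)
Total calendar days: 35
Full weeks: 35 // 7 = 5 -> 25 weekdays
Remaining 0 days starting on Sunday:
Total business days: 25 + 0 = 25

25


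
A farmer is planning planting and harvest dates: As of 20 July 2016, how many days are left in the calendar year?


Start: July 20, 2016
End: December 31, 2016
Days left in July: 11
August: 31
September: 30
October: 31
November: 30
... plus remaining months
Sum of remaining months: 153
Total: 11 + 153 = 164

164


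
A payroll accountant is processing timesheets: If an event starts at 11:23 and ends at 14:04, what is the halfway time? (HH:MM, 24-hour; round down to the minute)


Start time: 11:23 = 683 minutes from midnight
End time: 14:04 = 844 minutes from midnight
Sum: 683 + 844 = 1527
Midpoint: 1527 / 2 = 763 minutes
Convert: 763 / 60 = 12 hours, 43 minutes
Result: 12:43

12:43


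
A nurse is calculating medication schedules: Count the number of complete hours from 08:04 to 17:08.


Start: 08:04
End: 17:08
Hour difference: 17 - 8 = 9 hours
Minute difference: 8 - 4 = 4 minutes
Total minutes: 544
Complete hours: 544 / 60 = 9 (remainder 4)

9


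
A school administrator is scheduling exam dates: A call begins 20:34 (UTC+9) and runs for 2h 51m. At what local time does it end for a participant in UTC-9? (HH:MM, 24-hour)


Start: 20:34 in UTC+9
Step 1 - add duration:
  minutes: 34 + 51 = 85 (carry 1h)
  hours: 20 + 2 + 1 = 23
  end in UTC+9: 23:25
Step 2 - convert UTC+9 -> UTC-9:
  offset difference: -9 - (9) = -18 hours
  23 + (-18) = 5 -> mod 24 = 5
Result: 05:25 in UTC-9

05:25


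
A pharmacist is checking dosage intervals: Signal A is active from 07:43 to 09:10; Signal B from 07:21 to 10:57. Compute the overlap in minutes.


Interval A: [463, 550] minutes from midnight
Interval B: [441, 657] minutes from midnight
Overlap start = max(463, 441) = 463
Overlap end = min(550, 657) = 550
Overlap = 550 - 463 = 87 minutes

87


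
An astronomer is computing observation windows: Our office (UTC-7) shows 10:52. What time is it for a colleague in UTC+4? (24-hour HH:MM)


Local time: 10:52 at UTC-7 (offset -7h)
Target zone: UTC+4 (offset 4h)
Difference: 4 - (-7) = 11 hours
Calculation: 10 + (11) = 21
Result: 21:52

21:52


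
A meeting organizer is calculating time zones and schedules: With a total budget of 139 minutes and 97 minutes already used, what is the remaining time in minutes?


Total budget: 139 minutes
Time used: 97 minutes
Remaining: 139 - 97 = 42 minutes
Percent used: 69.8%
Percent remaining: 30.2%

42


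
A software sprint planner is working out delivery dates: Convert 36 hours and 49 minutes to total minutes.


Hours: 36
Minutes: 49
Convert hours to minutes: 36 x 60 = 2160
Add remaining minutes: 2160 + 49 = 2209

2209


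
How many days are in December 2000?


Month: December
Year: 2000
December is a 31-day month
Total: 31 days

31


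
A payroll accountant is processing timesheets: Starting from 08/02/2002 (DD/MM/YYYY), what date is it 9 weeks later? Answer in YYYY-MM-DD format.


Start: 2002-02-08
Weeks to add: 9
Convert to days: 9 x 7 = 63 days
Add 63 days to 2002-02-08
Result: 2002-04-12

2002-04-12


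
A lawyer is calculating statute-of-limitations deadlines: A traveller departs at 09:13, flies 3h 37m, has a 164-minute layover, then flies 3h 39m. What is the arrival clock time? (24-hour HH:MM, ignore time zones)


Depart: 09:13
Leg 1: +217 min -> 12:50
Layover: +164 min -> 15:34
Leg 2: +219 min -> 19:13
Total travel: 600 minutes = 10h 0m
Arrival: 19:13

19:13


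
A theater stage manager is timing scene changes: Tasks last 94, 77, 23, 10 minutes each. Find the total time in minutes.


Durations: 94, 77, 23, 10
Running sum: 94
+ 77 = 171
+ 23 = 194
+ 10 = 204
Total duration: 204 minutes
That is 3 hours and 24 minutes

204


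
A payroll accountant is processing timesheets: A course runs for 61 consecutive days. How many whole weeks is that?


Total days: 61
Days per week: 7
Division: 61 / 7 = 8 remainder 5
Complete weeks: 8
Remaining days: 5

8


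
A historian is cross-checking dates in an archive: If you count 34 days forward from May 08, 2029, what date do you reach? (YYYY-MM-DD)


Start: 2029-05-08
Adding 34 days
Days remaining in May: 23
After May: 11 days still to add
June 2029 has 30 days, need 11
Result: 2029-06-11

2029-06-11


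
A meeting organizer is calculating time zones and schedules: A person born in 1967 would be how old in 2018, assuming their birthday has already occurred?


Birth year: 1967
Current year: 2018
Age = current year - birth year
Age = 2018 - 1967 = 51

51


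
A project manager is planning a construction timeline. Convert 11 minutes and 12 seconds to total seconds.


Minutes: 11
Extra seconds: 12
Seconds per minute: 60
Minutes to seconds: 11 x 60 = 660
Total: 660 + 12 = 672

672


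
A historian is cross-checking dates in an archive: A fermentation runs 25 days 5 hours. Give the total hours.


Days: 25
Extra hours: 5
Hours per day: 24
Days to hours: 25 x 24 = 600
Total: 600 + 5 = 605

605


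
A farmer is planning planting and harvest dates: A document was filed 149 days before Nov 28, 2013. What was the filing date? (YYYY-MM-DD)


Start: 2013-11-28
Subtracting 149 days
Days already passed in November: 28
After going back through November: 121 more days to subtract
October 2013: 31 days, 90 remaining
September 2013: 30 days, 60 remaining
August 2013: 31 days, 29 remaining
July 2013 has 31 days, need 29
Result: 2013-07-02

2013-07-02


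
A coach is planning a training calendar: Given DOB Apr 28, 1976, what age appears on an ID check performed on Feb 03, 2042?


Birth: 1976-04-28
Reference: 2042-02-03
Year difference: 2042 - 1976 = 66
Has birthday (04-28) occurred by 02-03? No
Birthday not yet reached this year -> subtract 1
Age in full years: 65

65


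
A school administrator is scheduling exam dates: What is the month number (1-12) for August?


Calendar month order:
7. July
8. August <--
9. September
August is month number 8

8


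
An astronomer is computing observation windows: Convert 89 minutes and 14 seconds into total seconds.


Minutes: 89
Seconds: 14
Convert minutes to seconds: 89 x 60 = 5340
Add remaining seconds: 5340 + 14 = 5354

5354


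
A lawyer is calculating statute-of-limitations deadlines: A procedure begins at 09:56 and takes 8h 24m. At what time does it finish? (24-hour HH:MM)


Start time: 09:56
Adding: 8 hours 24 minutes
Minutes: 56 + 24 = 80
Minute overflow: 80 >= 60, so carry 1 hour, minutes = 20
Hours: 9 + 8 + 1 = 18
Result: 18:20

18:20


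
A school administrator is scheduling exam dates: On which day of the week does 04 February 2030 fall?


Date: 2030-02-04
January 1, 2030 is a Tuesday
Day of year: 35
Offset from Jan 1: 34 days
34 mod 7 = 6
Result: Monday

Monday


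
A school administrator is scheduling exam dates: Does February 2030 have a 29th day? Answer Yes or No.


Year: 2030
Divisible by 4? 2030 / 4 = 507.5 -> No
Not divisible by 4, so NOT a leap year

No


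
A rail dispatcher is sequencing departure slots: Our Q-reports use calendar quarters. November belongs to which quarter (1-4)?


Month: November (month 11)
Q1: January-March (months 1-3)
Q2: April-June (months 4-6)
Q3: July-September (months 7-9)
Q4: October-December (months 10-12)
Month 11 falls in Q4

4


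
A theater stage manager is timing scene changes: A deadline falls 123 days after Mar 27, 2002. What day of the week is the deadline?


Start: 2002-03-27 (Wednesday)
Step 1 - find target date: add 123 days
  2002-03-27 + 123 days = 2002-07-28
Step 2 - day of week:
  123 mod 7 = 4
  Wednesday + 4 days -> Sunday
Result: Sunday (2002-07-28)

Sunday


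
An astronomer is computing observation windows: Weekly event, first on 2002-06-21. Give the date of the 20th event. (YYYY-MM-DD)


First occurrence: 2002-06-21 (occurrence 1)
Each occurrence is 7 days after the previous.
Occurrence 20 is 19 weeks after the first.
19 weeks = 133 days
2002-06-21 + 133 days = 2002-11-01

2002-11-01


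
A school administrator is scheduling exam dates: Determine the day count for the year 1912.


Year: 1912
Check leap year rules:
Divisible by 4? Yes
Divisible by 100? No
1912 is a leap year
Days: 366

366


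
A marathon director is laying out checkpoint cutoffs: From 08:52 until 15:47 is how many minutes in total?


Start time: 08:52 = 532 minutes from midnight
End time: 15:47 = 947 minutes from midnight
Difference: 947 - 532 = 415 minutes
That is 6 hours and 55 minutes

415


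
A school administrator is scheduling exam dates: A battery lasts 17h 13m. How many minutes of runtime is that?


Hours: 17
Extra minutes: 13
Minutes per hour: 60
Hours to minutes: 17 x 60 = 1020
Total: 1020 + 13 = 1033

1033


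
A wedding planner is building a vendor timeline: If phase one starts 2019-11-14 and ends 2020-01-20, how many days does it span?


Start date: 2019-11-14
End date: 2020-01-20
Nov 2019: +17 days
Dec 2019: +31 days
Jan 2020: +19 days
Total: 67 days

67


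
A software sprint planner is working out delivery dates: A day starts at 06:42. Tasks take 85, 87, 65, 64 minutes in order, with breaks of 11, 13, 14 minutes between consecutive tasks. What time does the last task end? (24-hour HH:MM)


Start: 06:42 = 402 min from midnight
  after task 1 (85 min): 08:07
  after break (11 min): 08:18
  after task 2 (87 min): 09:45
  after break (13 min): 09:58
  after task 3 (65 min): 11:03
  after break (14 min): 11:17
  after task 4 (64 min): 12:21
Total elapsed: 339 minutes
End time: 12:21

12:21


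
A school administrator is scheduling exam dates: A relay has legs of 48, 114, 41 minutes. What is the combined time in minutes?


Durations: 48, 114, 41
Running sum: 48
+ 114 = 162
+ 41 = 203
Total duration: 203 minutes
That is 3 hours and 23 minutes

203


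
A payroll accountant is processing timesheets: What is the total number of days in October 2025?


Month: October
Year: 2025
October is a 31-day month
Total: 31 days

31


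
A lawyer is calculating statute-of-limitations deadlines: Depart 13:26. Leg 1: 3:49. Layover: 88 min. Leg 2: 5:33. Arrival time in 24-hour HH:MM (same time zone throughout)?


Depart: 13:26
Leg 1: +229 min -> 17:15
Layover: +88 min -> 18:43
Leg 2: +333 min -> 00:16
Total travel: 650 minutes = 10h 50m
Arrival: 00:16

00:16


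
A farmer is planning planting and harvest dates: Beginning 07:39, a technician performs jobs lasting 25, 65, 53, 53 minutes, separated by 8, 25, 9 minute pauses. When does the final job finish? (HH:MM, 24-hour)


Start: 07:39 = 459 min from midnight
  after task 1 (25 min): 08:04
  after break (8 min): 08:12
  after task 2 (65 min): 09:17
  after break (25 min): 09:42
  after task 3 (53 min): 10:35
  after break (9 min): 10:44
  after task 4 (53 min): 11:37
Total elapsed: 238 minutes
End time: 11:37

11:37


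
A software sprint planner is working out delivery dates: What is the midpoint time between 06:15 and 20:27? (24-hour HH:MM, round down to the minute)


Start time: 06:15 = 375 minutes from midnight
End time: 20:27 = 1227 minutes from midnight
Sum: 375 + 1227 = 1602
Midpoint: 1602 / 2 = 801 minutes
Convert: 801 / 60 = 13 hours, 21 minutes
Result: 13:21

13:21


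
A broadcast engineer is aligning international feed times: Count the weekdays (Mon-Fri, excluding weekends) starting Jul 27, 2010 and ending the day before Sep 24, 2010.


Start: 2010-07-27 (Tuesday)
End (exclusive): 2010-09-24 (Friday)
Total calendar days: 59
Full weeks: 59 // 7 = 8 -> 40 weekdays
Remaining 3 days starting on Tuesday:
  Tue(w), Wed(w), Thu(w) -> 3 weekdays
Total business days: 40 + 3 = 43

43


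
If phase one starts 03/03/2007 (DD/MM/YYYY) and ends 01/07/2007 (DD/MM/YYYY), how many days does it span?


Start date: 2007-03-03
End date: 2007-07-01
Mar 2007: +29 days
Apr 2007: +30 days
May 2007: +31 days
Jun 2007: +30 days
Total: 120 days

120


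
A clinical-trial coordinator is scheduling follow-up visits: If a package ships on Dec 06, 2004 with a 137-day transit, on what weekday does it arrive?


Start: 2004-12-06 (Monday)
Step 1 - find target date: add 137 days
  2004-12-06 + 137 days = 2005-04-22
Step 2 - day of week:
  137 mod 7 = 4
  Monday + 4 days -> Friday
Result: Friday (2005-04-22)

Friday


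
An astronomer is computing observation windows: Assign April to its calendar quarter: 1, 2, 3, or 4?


Month: April (month 4)
Q1: January-March (months 1-3)
Q2: April-June (months 4-6)
Q3: July-September (months 7-9)
Q4: October-December (months 10-12)
Month 4 falls in Q2

2


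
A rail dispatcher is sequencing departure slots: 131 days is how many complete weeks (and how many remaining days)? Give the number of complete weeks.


Total days: 131
Days per week: 7
Division: 131 / 7 = 18 remainder 5
Complete weeks: 18
Remaining days: 5

18


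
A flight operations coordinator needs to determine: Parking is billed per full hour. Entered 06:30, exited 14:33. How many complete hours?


Start: 06:30
End: 14:33
Hour difference: 14 - 6 = 8 hours
Minute difference: 33 - 30 = 3 minutes
Total minutes: 483
Complete hours: 483 / 60 = 8 (remainder 3)

8


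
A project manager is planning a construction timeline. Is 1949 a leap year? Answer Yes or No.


Year: 1949
Divisible by 4? 1949 / 4 = 487.25 -> No
Not divisible by 4, so NOT a leap year

No


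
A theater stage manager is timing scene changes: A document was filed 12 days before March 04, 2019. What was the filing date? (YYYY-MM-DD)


Start: 2019-03-04
Subtracting 12 days
Days already passed in March: 4
After going back through March: 8 more days to subtract
February 2019 has 28 days, need 8
Result: 2019-02-20

2019-02-20


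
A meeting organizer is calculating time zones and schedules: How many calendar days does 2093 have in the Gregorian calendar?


Year: 2093
Check leap year rules:
Divisible by 4? No
2093 is not a leap year
Days: 365

365


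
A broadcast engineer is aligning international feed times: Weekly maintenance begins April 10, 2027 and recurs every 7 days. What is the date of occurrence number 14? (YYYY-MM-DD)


First occurrence: 2027-04-10 (occurrence 1)
Each occurrence is 7 days after the previous.
Occurrence 14 is 13 weeks after the first.
13 weeks = 91 days
2027-04-10 + 91 days = 2027-07-10

2027-07-10


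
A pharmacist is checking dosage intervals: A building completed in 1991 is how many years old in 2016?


Birth year: 1991
Current year: 2016
Age = current year - birth year
Age = 2016 - 1991 = 25

25


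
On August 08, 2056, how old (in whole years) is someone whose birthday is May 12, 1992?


Birth: 1992-05-12
Reference: 2056-08-08
Year difference: 2056 - 1992 = 64
Has birthday (05-12) occurred by 08-08? Yes
Age in full years: 64

64


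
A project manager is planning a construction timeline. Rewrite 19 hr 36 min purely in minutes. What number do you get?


Hours: 19
Extra minutes: 36
Minutes per hour: 60
Hours to minutes: 19 x 60 = 1140
Total: 1140 + 36 = 1176

1176


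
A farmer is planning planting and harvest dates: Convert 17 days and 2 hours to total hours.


Days: 17
Extra hours: 2
Hours per day: 24
Days to hours: 17 x 24 = 408
Total: 408 + 2 = 410

410


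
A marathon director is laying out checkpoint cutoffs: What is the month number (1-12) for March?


Calendar month order:
2. February
3. March <--
4. April
March is month number 3

3


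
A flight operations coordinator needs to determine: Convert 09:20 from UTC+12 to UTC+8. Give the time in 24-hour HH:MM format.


Local time: 09:20 at UTC+12 (offset 12h)
Target zone: UTC+8 (offset 8h)
Difference: 8 - (12) = -4 hours
Calculation: 9 + (-4) = 5
Result: 05:20

05:20


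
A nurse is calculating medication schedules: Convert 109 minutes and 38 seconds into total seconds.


Minutes: 109
Seconds: 38
Convert minutes to seconds: 109 x 60 = 6540
Add remaining seconds: 6540 + 38 = 6578

6578


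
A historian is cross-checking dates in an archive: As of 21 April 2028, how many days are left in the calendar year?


Start: April 21, 2028
End: December 31, 2028
Days left in April: 9
May: 31
June: 30
July: 31
August: 31
... plus remaining months
Sum of remaining months: 245
Total: 9 + 245 = 254

254


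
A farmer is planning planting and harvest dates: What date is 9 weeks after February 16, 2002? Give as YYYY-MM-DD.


Start: 2002-02-16
Weeks to add: 9
Convert to days: 9 x 7 = 63 days
Add 63 days to 2002-02-16
Result: 2002-04-20

2002-04-20


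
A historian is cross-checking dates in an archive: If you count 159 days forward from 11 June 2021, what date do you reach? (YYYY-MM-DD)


Start: 2021-06-11
Adding 159 days
Days remaining in June: 19
After June: 140 days still to add
July 2021: 31 days, 109 remaining
August 2021: 31 days, 78 remaining
September 2021: 30 days, 48 remaining
October 2021: 31 days, 17 remaining
Result: 2021-11-17

2021-11-17


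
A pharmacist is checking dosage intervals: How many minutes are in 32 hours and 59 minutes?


Hours: 32
Minutes: 59
Convert hours to minutes: 32 x 60 = 1920
Add remaining minutes: 1920 + 59 = 1979

1979


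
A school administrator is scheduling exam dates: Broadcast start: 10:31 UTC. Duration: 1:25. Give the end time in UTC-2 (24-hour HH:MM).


Start: 10:31 in UTC
Step 1 - add duration:
  minutes: 31 + 25 = 56
  hours: 10 + 1 + 0 = 11
  end in UTC: 11:56
Step 2 - convert UTC -> UTC-2:
  offset difference: -2 - (0) = -2 hours
  11 + (-2) = 9 -> mod 24 = 9
Result: 09:56 in UTC-2

09:56


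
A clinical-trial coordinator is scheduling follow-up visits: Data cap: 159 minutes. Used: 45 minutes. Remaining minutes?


Total budget: 159 minutes
Time used: 45 minutes
Remaining: 159 - 45 = 114 minutes
Percent used: 28.3%
Percent remaining: 71.7%

114


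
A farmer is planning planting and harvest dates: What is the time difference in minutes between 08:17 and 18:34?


Start time: 08:17 = 497 minutes from midnight
End time: 18:34 = 1114 minutes from midnight
Difference: 1114 - 497 = 617 minutes
That is 10 hours and 17 minutes

617


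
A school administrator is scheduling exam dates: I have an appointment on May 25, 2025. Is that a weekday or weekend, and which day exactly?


Date: 2025-05-25
January 1, 2025 is a Wednesday
Day of year: 145
Offset from Jan 1: 144 days
144 mod 7 = 4
Result: Sunday

Sunday


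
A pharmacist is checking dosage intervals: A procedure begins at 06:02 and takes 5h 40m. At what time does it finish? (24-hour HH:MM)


Start time: 06:02
Adding: 5 hours 40 minutes
Minutes: 2 + 40 = 42
Hours: 6 + 5 + 0 = 11
Result: 11:42

11:42


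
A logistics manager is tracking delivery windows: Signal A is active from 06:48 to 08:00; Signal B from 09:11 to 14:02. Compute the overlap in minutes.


Interval A: [408, 480] minutes from midnight
Interval B: [551, 842] minutes from midnight
Overlap start = max(408, 551) = 551
Overlap end = min(480, 842) = 480
End <= start, so the intervals do not overlap: 0 minutes

0


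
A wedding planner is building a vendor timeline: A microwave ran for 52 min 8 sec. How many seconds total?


Minutes: 52
Extra seconds: 8
Seconds per minute: 60
Minutes to seconds: 52 x 60 = 3120
Total: 3120 + 8 = 3128

3128


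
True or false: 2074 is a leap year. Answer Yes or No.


Year: 2074
Divisible by 4? 2074 / 4 = 518.5 -> No
Not divisible by 4, so NOT a leap year

No


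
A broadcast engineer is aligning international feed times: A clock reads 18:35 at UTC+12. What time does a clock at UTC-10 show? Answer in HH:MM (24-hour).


Local time: 18:35 at UTC+12 (offset 12h)
Target zone: UTC-10 (offset -10h)
Difference: -10 - (12) = -22 hours
Calculation: 18 + (-22) = -4
Wraparound: (-4) mod 24 = 20
Result: 20:35

20:35


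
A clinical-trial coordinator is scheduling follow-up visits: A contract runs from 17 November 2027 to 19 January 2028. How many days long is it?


Start date: 2027-11-17
End date: 2028-01-19
Nov 2027: +14 days
Dec 2027: +31 days
Jan 2028: +18 days
Total: 63 days

63


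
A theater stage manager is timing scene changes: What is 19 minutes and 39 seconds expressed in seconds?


Minutes: 19
Extra seconds: 39
Seconds per minute: 60
Minutes to seconds: 19 x 60 = 1140
Total: 1140 + 39 = 1179

1179


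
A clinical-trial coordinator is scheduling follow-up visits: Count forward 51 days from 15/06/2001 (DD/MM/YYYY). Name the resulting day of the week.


Start: 2001-06-15 (Friday)
Step 1 - find target date: add 51 days
  2001-06-15 + 51 days = 2001-08-05
Step 2 - day of week:
  51 mod 7 = 2
  Friday + 2 days -> Sunday
Result: Sunday (2001-08-05)

Sunday


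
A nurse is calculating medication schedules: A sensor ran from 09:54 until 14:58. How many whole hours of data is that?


Start: 09:54
End: 14:58
Hour difference: 14 - 9 = 5 hours
Minute difference: 58 - 54 = 4 minutes
Total minutes: 304
Complete hours: 304 / 60 = 5 (remainder 4)

5


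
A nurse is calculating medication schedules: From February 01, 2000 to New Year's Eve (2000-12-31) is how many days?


Start: February 01, 2000
End: December 31, 2000
Days left in February: 28
March: 31
April: 30
May: 31
June: 30
... plus remaining months
Sum of remaining months: 306
Total: 28 + 306 = 334

334


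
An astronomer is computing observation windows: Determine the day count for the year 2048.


Year: 2048
Check leap year rules:
Divisible by 4? Yes
Divisible by 100? No
2048 is a leap year
Days: 366

366


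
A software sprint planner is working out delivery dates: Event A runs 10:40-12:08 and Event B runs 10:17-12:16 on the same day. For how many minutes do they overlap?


Interval A: [640, 728] minutes from midnight
Interval B: [617, 736] minutes from midnight
Overlap start = max(640, 617) = 640
Overlap end = min(728, 736) = 728
Overlap = 728 - 640 = 88 minutes

88


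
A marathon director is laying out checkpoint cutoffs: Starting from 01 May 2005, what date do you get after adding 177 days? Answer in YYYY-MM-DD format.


Start: 2005-05-01
Adding 177 days
Days remaining in May: 30
After May: 147 days still to add
June 2005: 30 days, 117 remaining
July 2005: 31 days, 86 remaining
August 2005: 31 days, 55 remaining
September 2005: 30 days, 25 remaining
Result: 2005-10-25

2005-10-25


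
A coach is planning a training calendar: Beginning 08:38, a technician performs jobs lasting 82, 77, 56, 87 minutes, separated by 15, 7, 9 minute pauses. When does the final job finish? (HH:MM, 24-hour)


Start: 08:38 = 518 min from midnight
  after task 1 (82 min): 10:00
  after break (15 min): 10:15
  after task 2 (77 min): 11:32
  after break (7 min): 11:39
  after task 3 (56 min): 12:35
  after break (9 min): 12:44
  after task 4 (87 min): 14:11
Total elapsed: 333 minutes
End time: 14:11

14:11
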